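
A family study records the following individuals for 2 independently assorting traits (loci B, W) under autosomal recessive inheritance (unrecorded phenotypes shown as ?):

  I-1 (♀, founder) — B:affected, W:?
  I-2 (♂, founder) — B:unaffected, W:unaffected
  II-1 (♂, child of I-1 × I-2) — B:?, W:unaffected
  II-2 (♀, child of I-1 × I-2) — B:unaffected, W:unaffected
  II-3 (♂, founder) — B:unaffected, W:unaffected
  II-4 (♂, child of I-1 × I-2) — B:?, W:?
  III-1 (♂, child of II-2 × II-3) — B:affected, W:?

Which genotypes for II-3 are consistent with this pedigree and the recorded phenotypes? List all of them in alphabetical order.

II-3 ∈ {Bb WW, Bb Ww}

B/I-1 aff ·: bb
B/I-2 un ·: BB|Bb
B/II-1 ? I-1×I-2: Bb|bb
B/II-2 un I-1×I-2: Bb
B/II-3 un ·: Bb
B/II-4 ? I-1×I-2: Bb|bb
B/III-1 aff II-2×II-3: bb
⇒ B over [I-1,I-2,II-1,II-2,II-3,II-4,III-1]: 5 consistent
W/I-1 ? ·: WW|Ww|ww
W/I-2 un ·: WW|Ww
W/II-1 un I-1×I-2: WW|Ww
W/II-2 un I-1×I-2: WW|Ww
W/II-3 un ·: WW|Ww
W/II-4 ? I-1×I-2: WW|Ww|ww
W/III-1 ? II-2×II-3: WW|Ww|ww
⇒ W over [I-1,I-2,II-1,II-2,II-3,II-4,III-1]: 130 consistent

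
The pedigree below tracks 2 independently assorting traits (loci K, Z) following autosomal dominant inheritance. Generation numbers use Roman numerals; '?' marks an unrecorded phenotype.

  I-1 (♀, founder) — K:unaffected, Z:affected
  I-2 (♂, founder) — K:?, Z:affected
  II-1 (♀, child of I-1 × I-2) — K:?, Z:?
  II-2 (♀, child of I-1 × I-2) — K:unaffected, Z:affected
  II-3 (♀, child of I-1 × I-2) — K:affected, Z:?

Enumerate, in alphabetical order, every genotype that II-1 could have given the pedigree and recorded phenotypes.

II-1 ∈ {Kk ZZ, Kk Zz, Kk zz, kk ZZ, kk Zz, kk zz}

K/I-1 un ·: kk
K/I-2 ? ·: Kk
K/II-1 ? I-1×I-2: kk|Kk
K/II-2 un I-1×I-2: kk
K/II-3 aff I-1×I-2: Kk
⇒ K over [I-1,I-2,II-1,II-2,II-3]: 2 consistent
Z/I-1 aff ·: Zz|ZZ
Z/I-2 aff ·: Zz|ZZ
Z/II-1 ? I-1×I-2: zz|Zz|ZZ
Z/II-2 aff I-1×I-2: Zz|ZZ
Z/II-3 ? I-1×I-2: zz|Zz|ZZ
⇒ Z over [I-1,I-2,II-1,II-2,II-3]: 35 consistent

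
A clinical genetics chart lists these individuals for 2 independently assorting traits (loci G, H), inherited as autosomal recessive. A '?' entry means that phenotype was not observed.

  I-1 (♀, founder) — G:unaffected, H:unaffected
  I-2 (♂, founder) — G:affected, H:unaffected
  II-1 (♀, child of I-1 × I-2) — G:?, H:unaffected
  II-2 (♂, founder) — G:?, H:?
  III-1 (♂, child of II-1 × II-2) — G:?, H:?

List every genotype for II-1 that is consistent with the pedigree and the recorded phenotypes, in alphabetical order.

II-1 ∈ {Gg HH, Gg Hh, gg HH, gg Hh}

G/I-1 un ·: GG|Gg
G/I-2 aff ·: gg
G/II-1 ? I-1×I-2: Gg|gg
G/II-2 ? ·: GG|Gg|gg
G/III-1 ? II-1×II-2: GG|Gg|gg
⇒ G over [I-1,I-2,II-1,II-2,III-1]: 18 consistent
H/I-1 un ·: HH|Hh
H/I-2 un ·: HH|Hh
H/II-1 un I-1×I-2: HH|Hh
H/II-2 ? ·: HH|Hh|hh
H/III-1 ? II-1×II-2: HH|Hh|hh
⇒ H over [I-1,I-2,II-1,II-2,III-1]: 37 consistent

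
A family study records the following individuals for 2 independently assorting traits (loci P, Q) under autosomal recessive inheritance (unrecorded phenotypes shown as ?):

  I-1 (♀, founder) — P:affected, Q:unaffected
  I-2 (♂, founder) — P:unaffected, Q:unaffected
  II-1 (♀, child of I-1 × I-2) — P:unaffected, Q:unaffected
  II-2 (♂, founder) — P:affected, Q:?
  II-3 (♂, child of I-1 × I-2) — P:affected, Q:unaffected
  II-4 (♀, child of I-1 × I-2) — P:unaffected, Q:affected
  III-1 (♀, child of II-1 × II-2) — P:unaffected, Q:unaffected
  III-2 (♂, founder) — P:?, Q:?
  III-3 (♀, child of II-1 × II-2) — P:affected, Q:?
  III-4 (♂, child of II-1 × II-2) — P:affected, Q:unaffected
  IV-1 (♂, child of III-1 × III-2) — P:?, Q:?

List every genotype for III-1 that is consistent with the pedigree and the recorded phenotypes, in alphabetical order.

III-1 ∈ {Pp QQ, Pp Qq}

P/I-1 aff ·: pp
P/I-2 un ·: Pp
P/II-1 un I-1×I-2: Pp
P/II-2 aff ·: pp
P/II-3 aff I-1×I-2: pp
P/II-4 un I-1×I-2: Pp
P/III-1 un II-1×II-2: Pp
P/III-2 ? ·: PP|Pp|pp
P/III-3 aff II-1×II-2: pp
P/III-4 aff II-1×II-2: pp
P/IV-1 ? III-1×III-2: PP|Pp|pp
⇒ P over [I-1,I-2,II-1,II-2,II-3,II-4,III-1,III-2,III-3,III-4,IV-1]: 7 consistent
Q/I-1 un ·: Qq
Q/I-2 un ·: Qq
Q/II-1 un I-1×I-2: QQ|Qq
Q/II-2 ? ·: QQ|Qq|qq
Q/II-3 un I-1×I-2: QQ|Qq
Q/II-4 aff I-1×I-2: qq
Q/III-1 un II-1×II-2: QQ|Qq
Q/III-2 ? ·: QQ|Qq|qq
Q/III-3 ? II-1×II-2: QQ|Qq|qq
Q/III-4 un II-1×II-2: QQ|Qq
Q/IV-1 ? III-1×III-2: QQ|Qq|qq
⇒ Q over [I-1,I-2,II-1,II-2,II-3,II-4,III-1,III-2,III-3,III-4,IV-1]: 358 consistent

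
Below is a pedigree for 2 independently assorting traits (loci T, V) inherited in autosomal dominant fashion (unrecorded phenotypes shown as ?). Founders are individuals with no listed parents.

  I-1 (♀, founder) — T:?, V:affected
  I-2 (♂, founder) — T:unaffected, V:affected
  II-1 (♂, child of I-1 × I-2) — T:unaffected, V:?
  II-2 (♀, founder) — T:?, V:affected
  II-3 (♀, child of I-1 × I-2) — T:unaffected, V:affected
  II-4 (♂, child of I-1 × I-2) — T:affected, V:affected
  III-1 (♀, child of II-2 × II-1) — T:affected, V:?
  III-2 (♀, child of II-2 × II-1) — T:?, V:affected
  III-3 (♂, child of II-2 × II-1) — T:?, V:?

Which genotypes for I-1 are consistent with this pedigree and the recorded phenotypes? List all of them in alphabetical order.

I-1 ∈ {Tt VV, Tt Vv}

T/I-1 ? ·: Tt
T/I-2 un ·: tt
T/II-1 un I-1×I-2: tt
T/II-2 ? ·: Tt|TT
T/II-3 un I-1×I-2: tt
T/II-4 aff I-1×I-2: Tt
T/III-1 aff II-2×II-1: Tt
T/III-2 ? II-2×II-1: tt|Tt
T/III-3 ? II-2×II-1: tt|Tt
⇒ T over [I-1,I-2,II-1,II-2,II-3,II-4,III-1,III-2,III-3]: 5 consistent
V/I-1 aff ·: Vv|VV
V/I-2 aff ·: Vv|VV
V/II-1 ? I-1×I-2: vv|Vv|VV
V/II-2 aff ·: Vv|VV
V/II-3 aff I-1×I-2: Vv|VV
V/II-4 aff I-1×I-2: Vv|VV
V/III-1 ? II-2×II-1: vv|Vv|VV
V/III-2 aff II-2×II-1: Vv|VV
V/III-3 ? II-2×II-1: vv|Vv|VV
⇒ V over [I-1,I-2,II-1,II-2,II-3,II-4,III-1,III-2,III-3]: 449 consistent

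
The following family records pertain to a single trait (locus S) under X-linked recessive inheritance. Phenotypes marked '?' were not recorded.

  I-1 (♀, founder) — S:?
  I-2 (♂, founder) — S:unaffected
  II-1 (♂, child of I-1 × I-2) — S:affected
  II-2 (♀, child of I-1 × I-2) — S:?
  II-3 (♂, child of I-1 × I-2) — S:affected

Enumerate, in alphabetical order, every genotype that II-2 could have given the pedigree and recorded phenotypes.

S/I-1 ? ·: X^SX^s|X^sX^s
S/I-2 un ·: X^SY
S/II-1 aff I-1×I-2: X^sY
S/II-2 ? I-1×I-2: X^SX^S|X^SX^s
S/II-3 aff I-1×I-2: X^sY
⇒ S over [I-1,I-2,II-1,II-2,II-3]: 3 consistent

II-2 ∈ {X^SX^S, X^SX^s}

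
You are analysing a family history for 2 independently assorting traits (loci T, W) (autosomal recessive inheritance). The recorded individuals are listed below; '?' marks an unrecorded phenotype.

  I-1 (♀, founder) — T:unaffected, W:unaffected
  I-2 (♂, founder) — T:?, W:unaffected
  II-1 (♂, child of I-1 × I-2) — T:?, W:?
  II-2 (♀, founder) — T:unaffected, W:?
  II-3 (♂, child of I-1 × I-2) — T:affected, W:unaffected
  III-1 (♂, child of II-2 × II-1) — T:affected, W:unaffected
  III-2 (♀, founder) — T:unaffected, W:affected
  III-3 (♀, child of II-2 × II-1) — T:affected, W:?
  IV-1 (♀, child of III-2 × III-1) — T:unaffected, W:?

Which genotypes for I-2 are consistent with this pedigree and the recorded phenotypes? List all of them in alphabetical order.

I-2 ∈ {Tt WW, Tt Ww, tt WW, tt Ww}

T/I-1 un ·: Tt
T/I-2 ? ·: Tt|tt
T/II-1 ? I-1×I-2: Tt|tt
T/II-2 un ·: Tt
T/II-3 aff I-1×I-2: tt
T/III-1 aff II-2×II-1: tt
T/III-2 un ·: TT|Tt
T/III-3 aff II-2×II-1: tt
T/IV-1 un III-2×III-1: Tt
⇒ T over [I-1,I-2,II-1,II-2,II-3,III-1,III-2,III-3,IV-1]: 8 consistent
W/I-1 un ·: WW|Ww
W/I-2 un ·: WW|Ww
W/II-1 ? I-1×I-2: WW|Ww|ww
W/II-2 ? ·: WW|Ww|ww
W/II-3 un I-1×I-2: WW|Ww
W/III-1 un II-2×II-1: WW|Ww
W/III-2 aff ·: ww
W/III-3 ? II-2×II-1: WW|Ww|ww
W/IV-1 ? III-2×III-1: Ww|ww
⇒ W over [I-1,I-2,II-1,II-2,II-3,III-1,III-2,III-3,IV-1]: 189 consistent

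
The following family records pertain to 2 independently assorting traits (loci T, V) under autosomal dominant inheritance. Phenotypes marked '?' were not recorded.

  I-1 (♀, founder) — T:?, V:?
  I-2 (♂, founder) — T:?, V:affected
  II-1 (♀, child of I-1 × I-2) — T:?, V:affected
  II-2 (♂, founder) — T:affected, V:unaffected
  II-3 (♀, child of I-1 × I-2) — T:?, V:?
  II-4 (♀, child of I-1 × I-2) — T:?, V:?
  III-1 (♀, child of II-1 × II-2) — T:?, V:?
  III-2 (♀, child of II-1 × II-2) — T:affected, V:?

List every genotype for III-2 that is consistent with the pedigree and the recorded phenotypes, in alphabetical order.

III-2 ∈ {TT Vv, TT vv, Tt Vv, Tt vv}

T/I-1 ? ·: tt|Tt|TT
T/I-2 ? ·: tt|Tt|TT
T/II-1 ? I-1×I-2: tt|Tt|TT
T/II-2 aff ·: Tt|TT
T/II-3 ? I-1×I-2: tt|Tt|TT
T/II-4 ? I-1×I-2: tt|Tt|TT
T/III-1 ? II-1×II-2: tt|Tt|TT
T/III-2 aff II-1×II-2: Tt|TT
⇒ T over [I-1,I-2,II-1,II-2,II-3,II-4,III-1,III-2]: 414 consistent
V/I-1 ? ·: vv|Vv|VV
V/I-2 aff ·: Vv|VV
V/II-1 aff I-1×I-2: Vv|VV
V/II-2 un ·: vv
V/II-3 ? I-1×I-2: vv|Vv|VV
V/II-4 ? I-1×I-2: vv|Vv|VV
V/III-1 ? II-1×II-2: vv|Vv
V/III-2 ? II-1×II-2: vv|Vv
⇒ V over [I-1,I-2,II-1,II-2,II-3,II-4,III-1,III-2]: 106 consistent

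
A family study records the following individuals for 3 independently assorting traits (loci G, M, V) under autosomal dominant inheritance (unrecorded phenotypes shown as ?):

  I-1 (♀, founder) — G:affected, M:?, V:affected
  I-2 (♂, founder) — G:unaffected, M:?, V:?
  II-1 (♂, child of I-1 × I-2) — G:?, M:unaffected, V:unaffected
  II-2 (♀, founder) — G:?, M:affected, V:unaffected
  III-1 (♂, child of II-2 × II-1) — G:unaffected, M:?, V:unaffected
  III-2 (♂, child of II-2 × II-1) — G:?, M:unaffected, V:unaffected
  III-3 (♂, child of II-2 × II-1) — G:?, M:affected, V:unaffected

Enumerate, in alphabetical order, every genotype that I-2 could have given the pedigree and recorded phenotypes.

I-2 ∈ {gg Mm Vv, gg Mm vv, gg mm Vv, gg mm vv}

G/I-1 aff ·: Gg|GG
G/I-2 un ·: gg
G/II-1 ? I-1×I-2: gg|Gg
G/II-2 ? ·: gg|Gg
G/III-1 un II-2×II-1: gg
G/III-2 ? II-2×II-1: gg|Gg|GG
G/III-3 ? II-2×II-1: gg|Gg|GG
⇒ G over [I-1,I-2,II-1,II-2,III-1,III-2,III-3]: 31 consistent
M/I-1 ? ·: mm|Mm
M/I-2 ? ·: mm|Mm
M/II-1 un I-1×I-2: mm
M/II-2 aff ·: Mm
M/III-1 ? II-2×II-1: mm|Mm
M/III-2 un II-2×II-1: mm
M/III-3 aff II-2×II-1: Mm
⇒ M over [I-1,I-2,II-1,II-2,III-1,III-2,III-3]: 8 consistent
V/I-1 aff ·: Vv
V/I-2 ? ·: vv|Vv
V/II-1 un I-1×I-2: vv
V/II-2 un ·: vv
V/III-1 un II-2×II-1: vv
V/III-2 un II-2×II-1: vv
V/III-3 un II-2×II-1: vv
⇒ V over [I-1,I-2,II-1,II-2,III-1,III-2,III-3]: 2 consistent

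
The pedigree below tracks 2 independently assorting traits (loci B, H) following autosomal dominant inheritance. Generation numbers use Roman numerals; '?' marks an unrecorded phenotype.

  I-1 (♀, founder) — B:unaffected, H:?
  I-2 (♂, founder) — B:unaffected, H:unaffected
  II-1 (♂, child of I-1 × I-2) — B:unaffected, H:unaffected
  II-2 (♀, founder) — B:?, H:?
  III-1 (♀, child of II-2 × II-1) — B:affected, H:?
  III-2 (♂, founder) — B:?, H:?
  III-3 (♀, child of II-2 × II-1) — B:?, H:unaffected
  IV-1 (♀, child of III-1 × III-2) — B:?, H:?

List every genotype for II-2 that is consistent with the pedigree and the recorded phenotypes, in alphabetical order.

B/I-1 un ·: bb
B/I-2 un ·: bb
B/II-1 un I-1×I-2: bb
B/II-2 ? ·: Bb|BB
B/III-1 aff II-2×II-1: Bb
B/III-2 ? ·: bb|Bb|BB
B/III-3 ? II-2×II-1: bb|Bb
B/IV-1 ? III-1×III-2: bb|Bb|BB
⇒ B over [I-1,I-2,II-1,II-2,III-1,III-2,III-3,IV-1]: 21 consistent
H/I-1 ? ·: hh|Hh
H/I-2 un ·: hh
H/II-1 un I-1×I-2: hh
H/II-2 ? ·: hh|Hh
H/III-1 ? II-2×II-1: hh|Hh
H/III-2 ? ·: hh|Hh|HH
H/III-3 un II-2×II-1: hh
H/IV-1 ? III-1×III-2: hh|Hh|HH
⇒ H over [I-1,I-2,II-1,II-2,III-1,III-2,III-3,IV-1]: 30 consistent

II-2 ∈ {BB Hh, BB hh, Bb Hh, Bb hh}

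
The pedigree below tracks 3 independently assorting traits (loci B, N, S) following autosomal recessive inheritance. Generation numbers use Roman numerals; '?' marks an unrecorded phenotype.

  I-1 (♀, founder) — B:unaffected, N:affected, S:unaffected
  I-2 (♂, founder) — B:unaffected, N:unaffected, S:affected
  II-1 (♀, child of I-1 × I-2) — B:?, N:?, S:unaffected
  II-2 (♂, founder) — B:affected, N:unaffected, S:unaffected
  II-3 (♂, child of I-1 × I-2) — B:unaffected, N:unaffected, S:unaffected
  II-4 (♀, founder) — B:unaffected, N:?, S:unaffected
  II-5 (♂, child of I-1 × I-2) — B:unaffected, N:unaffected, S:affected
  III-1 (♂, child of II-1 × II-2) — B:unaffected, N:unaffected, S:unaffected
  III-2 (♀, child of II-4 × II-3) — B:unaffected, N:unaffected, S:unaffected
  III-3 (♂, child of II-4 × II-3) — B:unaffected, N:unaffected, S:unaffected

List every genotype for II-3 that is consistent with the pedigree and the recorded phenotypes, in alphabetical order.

B/I-1 un ·: BB|Bb
B/I-2 un ·: BB|Bb
B/II-1 ? I-1×I-2: BB|Bb
B/II-2 aff ·: bb
B/II-3 un I-1×I-2: BB|Bb
B/II-4 un ·: BB|Bb
B/II-5 un I-1×I-2: BB|Bb
B/III-1 un II-1×II-2: Bb
B/III-2 un II-4×II-3: BB|Bb
B/III-3 un II-4×II-3: BB|Bb
⇒ B over [I-1,I-2,II-1,II-2,II-3,II-4,II-5,III-1,III-2,III-3]: 161 consistent
N/I-1 aff ·: nn
N/I-2 un ·: NN|Nn
N/II-1 ? I-1×I-2: Nn|nn
N/II-2 un ·: NN|Nn
N/II-3 un I-1×I-2: Nn
N/II-4 ? ·: NN|Nn|nn
N/II-5 un I-1×I-2: Nn
N/III-1 un II-1×II-2: NN|Nn
N/III-2 un II-4×II-3: NN|Nn
N/III-3 un II-4×II-3: NN|Nn
⇒ N over [I-1,I-2,II-1,II-2,II-3,II-4,II-5,III-1,III-2,III-3]: 90 consistent
S/I-1 un ·: Ss
S/I-2 aff ·: ss
S/II-1 un I-1×I-2: Ss
S/II-2 un ·: SS|Ss
S/II-3 un I-1×I-2: Ss
S/II-4 un ·: SS|Ss
S/II-5 aff I-1×I-2: ss
S/III-1 un II-1×II-2: SS|Ss
S/III-2 un II-4×II-3: SS|Ss
S/III-3 un II-4×II-3: SS|Ss
⇒ S over [I-1,I-2,II-1,II-2,II-3,II-4,II-5,III-1,III-2,III-3]: 32 consistent

II-3 ∈ {BB Nn Ss, Bb Nn Ss}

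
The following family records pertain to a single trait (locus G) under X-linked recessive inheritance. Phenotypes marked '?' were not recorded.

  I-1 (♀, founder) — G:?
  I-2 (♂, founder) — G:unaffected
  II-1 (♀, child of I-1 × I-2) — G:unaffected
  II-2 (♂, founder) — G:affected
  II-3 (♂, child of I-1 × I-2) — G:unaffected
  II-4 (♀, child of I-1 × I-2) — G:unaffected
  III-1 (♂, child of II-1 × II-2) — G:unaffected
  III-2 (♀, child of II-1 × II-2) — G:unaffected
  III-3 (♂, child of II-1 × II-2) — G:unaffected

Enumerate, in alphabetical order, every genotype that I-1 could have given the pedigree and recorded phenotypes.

I-1 ∈ {X^GX^G, X^GX^g}

G/I-1 ? ·: X^GX^G|X^GX^g
G/I-2 un ·: X^GY
G/II-1 un I-1×I-2: X^GX^G|X^GX^g
G/II-2 aff ·: X^gY
G/II-3 un I-1×I-2: X^GY
G/II-4 un I-1×I-2: X^GX^G|X^GX^g
G/III-1 un II-1×II-2: X^GY
G/III-2 un II-1×II-2: X^GX^g
G/III-3 un II-1×II-2: X^GY
⇒ G over [I-1,I-2,II-1,II-2,II-3,II-4,III-1,III-2,III-3]: 5 consistent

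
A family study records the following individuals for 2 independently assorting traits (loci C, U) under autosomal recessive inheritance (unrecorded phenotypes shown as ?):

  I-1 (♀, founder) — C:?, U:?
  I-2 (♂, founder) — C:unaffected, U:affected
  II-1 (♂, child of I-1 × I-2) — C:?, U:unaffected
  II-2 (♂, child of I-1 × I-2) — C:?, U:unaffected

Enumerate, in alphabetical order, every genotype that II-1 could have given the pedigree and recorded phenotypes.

II-1 ∈ {CC Uu, Cc Uu, cc Uu}

C/I-1 ? ·: CC|Cc|cc
C/I-2 un ·: CC|Cc
C/II-1 ? I-1×I-2: CC|Cc|cc
C/II-2 ? I-1×I-2: CC|Cc|cc
⇒ C over [I-1,I-2,II-1,II-2]: 23 consistent
U/I-1 ? ·: UU|Uu
U/I-2 aff ·: uu
U/II-1 un I-1×I-2: Uu
U/II-2 un I-1×I-2: Uu
⇒ U over [I-1,I-2,II-1,II-2]: 2 consistent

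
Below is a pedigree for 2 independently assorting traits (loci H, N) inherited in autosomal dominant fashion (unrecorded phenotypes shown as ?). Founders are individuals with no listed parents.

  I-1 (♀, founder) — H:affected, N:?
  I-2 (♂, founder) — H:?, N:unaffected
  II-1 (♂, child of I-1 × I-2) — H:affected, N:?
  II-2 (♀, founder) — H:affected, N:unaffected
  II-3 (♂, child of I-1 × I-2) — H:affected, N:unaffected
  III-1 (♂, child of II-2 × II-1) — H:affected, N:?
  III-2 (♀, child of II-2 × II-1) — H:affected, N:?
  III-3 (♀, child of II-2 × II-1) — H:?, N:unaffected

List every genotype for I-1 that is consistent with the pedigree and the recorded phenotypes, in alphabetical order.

I-1 ∈ {HH Nn, HH nn, Hh Nn, Hh nn}

H/I-1 aff ·: Hh|HH
H/I-2 ? ·: hh|Hh|HH
H/II-1 aff I-1×I-2: Hh|HH
H/II-2 aff ·: Hh|HH
H/II-3 aff I-1×I-2: Hh|HH
H/III-1 aff II-2×II-1: Hh|HH
H/III-2 aff II-2×II-1: Hh|HH
H/III-3 ? II-2×II-1: hh|Hh|HH
⇒ H over [I-1,I-2,II-1,II-2,II-3,III-1,III-2,III-3]: 223 consistent
N/I-1 ? ·: nn|Nn
N/I-2 un ·: nn
N/II-1 ? I-1×I-2: nn|Nn
N/II-2 un ·: nn
N/II-3 un I-1×I-2: nn
N/III-1 ? II-2×II-1: nn|Nn
N/III-2 ? II-2×II-1: nn|Nn
N/III-3 un II-2×II-1: nn
⇒ N over [I-1,I-2,II-1,II-2,II-3,III-1,III-2,III-3]: 6 consistent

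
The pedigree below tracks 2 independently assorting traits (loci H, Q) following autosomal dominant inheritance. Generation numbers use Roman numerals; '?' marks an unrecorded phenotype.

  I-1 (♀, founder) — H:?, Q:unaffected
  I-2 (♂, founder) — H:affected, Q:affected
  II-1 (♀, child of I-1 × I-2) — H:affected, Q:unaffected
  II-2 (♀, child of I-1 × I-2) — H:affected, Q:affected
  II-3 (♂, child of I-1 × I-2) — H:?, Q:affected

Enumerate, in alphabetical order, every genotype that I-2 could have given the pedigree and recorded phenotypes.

I-2 ∈ {HH Qq, Hh Qq}

H/I-1 ? ·: hh|Hh|HH
H/I-2 aff ·: Hh|HH
H/II-1 aff I-1×I-2: Hh|HH
H/II-2 aff I-1×I-2: Hh|HH
H/II-3 ? I-1×I-2: hh|Hh|HH
⇒ H over [I-1,I-2,II-1,II-2,II-3]: 32 consistent
Q/I-1 un ·: qq
Q/I-2 aff ·: Qq
Q/II-1 un I-1×I-2: qq
Q/II-2 aff I-1×I-2: Qq
Q/II-3 aff I-1×I-2: Qq
⇒ Q over [I-1,I-2,II-1,II-2,II-3]: 1 consistent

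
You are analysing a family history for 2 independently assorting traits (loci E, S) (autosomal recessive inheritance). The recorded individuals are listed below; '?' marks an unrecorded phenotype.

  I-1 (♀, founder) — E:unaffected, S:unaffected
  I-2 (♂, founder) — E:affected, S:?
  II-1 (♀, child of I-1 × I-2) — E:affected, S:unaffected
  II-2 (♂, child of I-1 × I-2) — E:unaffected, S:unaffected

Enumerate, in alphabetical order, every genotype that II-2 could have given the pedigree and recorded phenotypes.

E/I-1 un ·: Ee
E/I-2 aff ·: ee
E/II-1 aff I-1×I-2: ee
E/II-2 un I-1×I-2: Ee
⇒ E over [I-1,I-2,II-1,II-2]: 1 consistent
S/I-1 un ·: SS|Ss
S/I-2 ? ·: SS|Ss|ss
S/II-1 un I-1×I-2: SS|Ss
S/II-2 un I-1×I-2: SS|Ss
⇒ S over [I-1,I-2,II-1,II-2]: 15 consistent

II-2 ∈ {Ee SS, Ee Ss}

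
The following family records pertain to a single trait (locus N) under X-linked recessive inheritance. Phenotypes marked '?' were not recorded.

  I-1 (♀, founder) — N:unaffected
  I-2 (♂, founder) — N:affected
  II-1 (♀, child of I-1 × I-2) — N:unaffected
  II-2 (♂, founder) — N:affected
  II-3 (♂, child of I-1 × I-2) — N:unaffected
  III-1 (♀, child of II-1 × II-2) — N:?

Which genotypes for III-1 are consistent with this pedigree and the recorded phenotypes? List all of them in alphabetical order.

III-1 ∈ {X^NX^n, X^nX^n}

N/I-1 un ·: X^NX^N|X^NX^n
N/I-2 aff ·: X^nY
N/II-1 un I-1×I-2: X^NX^n
N/II-2 aff ·: X^nY
N/II-3 un I-1×I-2: X^NY
N/III-1 ? II-1×II-2: X^NX^n|X^nX^n
⇒ N over [I-1,I-2,II-1,II-2,II-3,III-1]: 4 consistent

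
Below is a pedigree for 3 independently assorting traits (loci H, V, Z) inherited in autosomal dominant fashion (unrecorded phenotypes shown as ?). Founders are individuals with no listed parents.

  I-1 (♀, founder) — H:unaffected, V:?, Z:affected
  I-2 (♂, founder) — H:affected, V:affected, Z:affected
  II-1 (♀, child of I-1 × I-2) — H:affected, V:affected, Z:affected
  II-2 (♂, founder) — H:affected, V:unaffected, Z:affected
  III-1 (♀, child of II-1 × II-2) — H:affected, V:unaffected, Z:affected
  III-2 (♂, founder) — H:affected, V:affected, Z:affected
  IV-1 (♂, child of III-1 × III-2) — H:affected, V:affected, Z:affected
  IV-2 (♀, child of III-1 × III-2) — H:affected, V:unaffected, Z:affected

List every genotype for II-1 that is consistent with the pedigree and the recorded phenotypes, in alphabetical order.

H/I-1 un ·: hh
H/I-2 aff ·: Hh|HH
H/II-1 aff I-1×I-2: Hh
H/II-2 aff ·: Hh|HH
H/III-1 aff II-1×II-2: Hh|HH
H/III-2 aff ·: Hh|HH
H/IV-1 aff III-1×III-2: Hh|HH
H/IV-2 aff III-1×III-2: Hh|HH
⇒ H over [I-1,I-2,II-1,II-2,III-1,III-2,IV-1,IV-2]: 52 consistent
V/I-1 ? ·: vv|Vv|VV
V/I-2 aff ·: Vv|VV
V/II-1 aff I-1×I-2: Vv
V/II-2 un ·: vv
V/III-1 un II-1×II-2: vv
V/III-2 aff ·: Vv
V/IV-1 aff III-1×III-2: Vv
V/IV-2 un III-1×III-2: vv
⇒ V over [I-1,I-2,II-1,II-2,III-1,III-2,IV-1,IV-2]: 5 consistent
Z/I-1 aff ·: Zz|ZZ
Z/I-2 aff ·: Zz|ZZ
Z/II-1 aff I-1×I-2: Zz|ZZ
Z/II-2 aff ·: Zz|ZZ
Z/III-1 aff II-1×II-2: Zz|ZZ
Z/III-2 aff ·: Zz|ZZ
Z/IV-1 aff III-1×III-2: Zz|ZZ
Z/IV-2 aff III-1×III-2: Zz|ZZ
⇒ Z over [I-1,I-2,II-1,II-2,III-1,III-2,IV-1,IV-2]: 150 consistent

II-1 ∈ {Hh Vv ZZ, Hh Vv Zz}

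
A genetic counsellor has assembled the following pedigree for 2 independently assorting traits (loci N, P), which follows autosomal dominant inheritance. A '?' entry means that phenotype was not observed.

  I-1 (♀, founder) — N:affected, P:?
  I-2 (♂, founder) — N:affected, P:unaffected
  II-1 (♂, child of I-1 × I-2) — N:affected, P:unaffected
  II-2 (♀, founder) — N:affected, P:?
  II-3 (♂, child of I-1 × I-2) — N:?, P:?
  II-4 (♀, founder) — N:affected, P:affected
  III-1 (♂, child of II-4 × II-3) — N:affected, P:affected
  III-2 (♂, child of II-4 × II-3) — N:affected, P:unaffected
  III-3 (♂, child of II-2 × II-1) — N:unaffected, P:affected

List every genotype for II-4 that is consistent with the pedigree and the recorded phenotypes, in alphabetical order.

N/I-1 aff ·: Nn|NN
N/I-2 aff ·: Nn|NN
N/II-1 aff I-1×I-2: Nn
N/II-2 aff ·: Nn
N/II-3 ? I-1×I-2: nn|Nn|NN
N/II-4 aff ·: Nn|NN
N/III-1 aff II-4×II-3: Nn|NN
N/III-2 aff II-4×II-3: Nn|NN
N/III-3 un II-2×II-1: nn
⇒ N over [I-1,I-2,II-1,II-2,II-3,II-4,III-1,III-2,III-3]: 41 consistent
P/I-1 ? ·: pp|Pp
P/I-2 un ·: pp
P/II-1 un I-1×I-2: pp
P/II-2 ? ·: Pp|PP
P/II-3 ? I-1×I-2: pp|Pp
P/II-4 aff ·: Pp
P/III-1 aff II-4×II-3: Pp|PP
P/III-2 un II-4×II-3: pp
P/III-3 aff II-2×II-1: Pp
⇒ P over [I-1,I-2,II-1,II-2,II-3,II-4,III-1,III-2,III-3]: 8 consistent

II-4 ∈ {NN Pp, Nn Pp}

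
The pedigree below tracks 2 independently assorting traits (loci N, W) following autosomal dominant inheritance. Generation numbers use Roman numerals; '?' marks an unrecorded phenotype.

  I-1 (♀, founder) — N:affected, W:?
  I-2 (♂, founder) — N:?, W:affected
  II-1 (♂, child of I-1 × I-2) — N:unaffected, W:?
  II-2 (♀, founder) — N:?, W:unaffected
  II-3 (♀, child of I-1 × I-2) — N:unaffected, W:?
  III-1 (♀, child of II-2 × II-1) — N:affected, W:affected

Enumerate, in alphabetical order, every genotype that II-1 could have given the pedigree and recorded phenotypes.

II-1 ∈ {nn WW, nn Ww}

N/I-1 aff ·: Nn
N/I-2 ? ·: nn|Nn
N/II-1 un I-1×I-2: nn
N/II-2 ? ·: Nn|NN
N/II-3 un I-1×I-2: nn
N/III-1 aff II-2×II-1: Nn
⇒ N over [I-1,I-2,II-1,II-2,II-3,III-1]: 4 consistent
W/I-1 ? ·: ww|Ww|WW
W/I-2 aff ·: Ww|WW
W/II-1 ? I-1×I-2: Ww|WW
W/II-2 un ·: ww
W/II-3 ? I-1×I-2: ww|Ww|WW
W/III-1 aff II-2×II-1: Ww
⇒ W over [I-1,I-2,II-1,II-2,II-3,III-1]: 18 consistent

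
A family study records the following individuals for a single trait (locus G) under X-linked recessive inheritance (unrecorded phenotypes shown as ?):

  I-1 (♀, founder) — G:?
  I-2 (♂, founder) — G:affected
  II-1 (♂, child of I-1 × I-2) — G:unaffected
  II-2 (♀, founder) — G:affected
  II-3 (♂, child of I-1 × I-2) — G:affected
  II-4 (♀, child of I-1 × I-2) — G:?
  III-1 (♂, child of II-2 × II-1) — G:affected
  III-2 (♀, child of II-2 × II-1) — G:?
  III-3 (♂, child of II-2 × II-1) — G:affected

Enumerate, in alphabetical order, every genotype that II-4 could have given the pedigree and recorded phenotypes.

II-4 ∈ {X^GX^g, X^gX^g}

G/I-1 ? ·: X^GX^g
G/I-2 aff ·: X^gY
G/II-1 un I-1×I-2: X^GY
G/II-2 aff ·: X^gX^g
G/II-3 aff I-1×I-2: X^gY
G/II-4 ? I-1×I-2: X^GX^g|X^gX^g
G/III-1 aff II-2×II-1: X^gY
G/III-2 ? II-2×II-1: X^GX^g
G/III-3 aff II-2×II-1: X^gY
⇒ G over [I-1,I-2,II-1,II-2,II-3,II-4,III-1,III-2,III-3]: 2 consistent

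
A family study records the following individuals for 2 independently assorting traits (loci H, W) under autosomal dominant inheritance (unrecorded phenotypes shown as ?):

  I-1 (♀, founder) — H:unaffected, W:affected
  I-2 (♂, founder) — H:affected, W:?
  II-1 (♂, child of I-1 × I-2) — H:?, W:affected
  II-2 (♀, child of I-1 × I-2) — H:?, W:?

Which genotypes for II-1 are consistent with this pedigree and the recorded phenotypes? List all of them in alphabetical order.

II-1 ∈ {Hh WW, Hh Ww, hh WW, hh Ww}

H/I-1 un ·: hh
H/I-2 aff ·: Hh|HH
H/II-1 ? I-1×I-2: hh|Hh
H/II-2 ? I-1×I-2: hh|Hh
⇒ H over [I-1,I-2,II-1,II-2]: 5 consistent
W/I-1 aff ·: Ww|WW
W/I-2 ? ·: ww|Ww|WW
W/II-1 aff I-1×I-2: Ww|WW
W/II-2 ? I-1×I-2: ww|Ww|WW
⇒ W over [I-1,I-2,II-1,II-2]: 18 consistent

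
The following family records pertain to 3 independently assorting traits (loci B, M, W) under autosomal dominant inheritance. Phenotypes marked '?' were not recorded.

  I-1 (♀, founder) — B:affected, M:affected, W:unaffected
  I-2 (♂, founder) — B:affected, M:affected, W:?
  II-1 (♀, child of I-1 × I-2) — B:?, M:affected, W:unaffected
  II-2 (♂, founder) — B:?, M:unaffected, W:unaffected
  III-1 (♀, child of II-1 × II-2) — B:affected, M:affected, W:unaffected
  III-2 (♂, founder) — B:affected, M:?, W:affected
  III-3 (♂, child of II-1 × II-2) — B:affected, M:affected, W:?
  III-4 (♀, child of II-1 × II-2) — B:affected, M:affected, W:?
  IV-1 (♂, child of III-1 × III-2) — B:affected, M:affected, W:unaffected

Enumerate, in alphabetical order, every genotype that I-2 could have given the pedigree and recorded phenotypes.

I-2 ∈ {BB MM Ww, BB MM ww, BB Mm Ww, BB Mm ww, Bb MM Ww, Bb MM ww, Bb Mm Ww, Bb Mm ww}

B/I-1 aff ·: Bb|BB
B/I-2 aff ·: Bb|BB
B/II-1 ? I-1×I-2: bb|Bb|BB
B/II-2 ? ·: bb|Bb|BB
B/III-1 aff II-1×II-2: Bb|BB
B/III-2 aff ·: Bb|BB
B/III-3 aff II-1×II-2: Bb|BB
B/III-4 aff II-1×II-2: Bb|BB
B/IV-1 aff III-1×III-2: Bb|BB
⇒ B over [I-1,I-2,II-1,II-2,III-1,III-2,III-3,III-4,IV-1]: 328 consistent
M/I-1 aff ·: Mm|MM
M/I-2 aff ·: Mm|MM
M/II-1 aff I-1×I-2: Mm|MM
M/II-2 un ·: mm
M/III-1 aff II-1×II-2: Mm
M/III-2 ? ·: mm|Mm|MM
M/III-3 aff II-1×II-2: Mm
M/III-4 aff II-1×II-2: Mm
M/IV-1 aff III-1×III-2: Mm|MM
⇒ M over [I-1,I-2,II-1,II-2,III-1,III-2,III-3,III-4,IV-1]: 35 consistent
W/I-1 un ·: ww
W/I-2 ? ·: ww|Ww
W/II-1 un I-1×I-2: ww
W/II-2 un ·: ww
W/III-1 un II-1×II-2: ww
W/III-2 aff ·: Ww
W/III-3 ? II-1×II-2: ww
W/III-4 ? II-1×II-2: ww
W/IV-1 un III-1×III-2: ww
⇒ W over [I-1,I-2,II-1,II-2,III-1,III-2,III-3,III-4,IV-1]: 2 consistent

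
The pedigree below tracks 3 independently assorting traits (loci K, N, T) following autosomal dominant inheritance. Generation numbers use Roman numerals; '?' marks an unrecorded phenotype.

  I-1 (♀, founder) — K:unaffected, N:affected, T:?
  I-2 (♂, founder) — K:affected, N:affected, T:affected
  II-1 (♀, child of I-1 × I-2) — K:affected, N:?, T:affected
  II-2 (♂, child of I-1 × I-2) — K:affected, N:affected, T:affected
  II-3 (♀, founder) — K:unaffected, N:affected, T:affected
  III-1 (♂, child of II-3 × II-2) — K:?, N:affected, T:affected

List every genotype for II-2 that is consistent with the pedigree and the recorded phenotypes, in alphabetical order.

II-2 ∈ {Kk NN TT, Kk NN Tt, Kk Nn TT, Kk Nn Tt}

K/I-1 un ·: kk
K/I-2 aff ·: Kk|KK
K/II-1 aff I-1×I-2: Kk
K/II-2 aff I-1×I-2: Kk
K/II-3 un ·: kk
K/III-1 ? II-3×II-2: kk|Kk
⇒ K over [I-1,I-2,II-1,II-2,II-3,III-1]: 4 consistent
N/I-1 aff ·: Nn|NN
N/I-2 aff ·: Nn|NN
N/II-1 ? I-1×I-2: nn|Nn|NN
N/II-2 aff I-1×I-2: Nn|NN
N/II-3 aff ·: Nn|NN
N/III-1 aff II-3×II-2: Nn|NN
⇒ N over [I-1,I-2,II-1,II-2,II-3,III-1]: 52 consistent
T/I-1 ? ·: tt|Tt|TT
T/I-2 aff ·: Tt|TT
T/II-1 aff I-1×I-2: Tt|TT
T/II-2 aff I-1×I-2: Tt|TT
T/II-3 aff ·: Tt|TT
T/III-1 aff II-3×II-2: Tt|TT
⇒ T over [I-1,I-2,II-1,II-2,II-3,III-1]: 53 consistent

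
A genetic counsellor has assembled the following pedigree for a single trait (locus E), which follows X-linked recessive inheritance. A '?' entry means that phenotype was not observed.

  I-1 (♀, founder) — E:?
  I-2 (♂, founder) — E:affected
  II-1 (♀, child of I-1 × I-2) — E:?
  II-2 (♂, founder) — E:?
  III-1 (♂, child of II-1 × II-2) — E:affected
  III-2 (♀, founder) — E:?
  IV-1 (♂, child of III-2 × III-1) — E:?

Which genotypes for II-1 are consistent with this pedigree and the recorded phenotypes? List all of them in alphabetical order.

E/I-1 ? ·: X^EX^E|X^EX^e|X^eX^e
E/I-2 aff ·: X^eY
E/II-1 ? I-1×I-2: X^EX^e|X^eX^e
E/II-2 ? ·: X^EY|X^eY
E/III-1 aff II-1×II-2: X^eY
E/III-2 ? ·: X^EX^E|X^EX^e|X^eX^e
E/IV-1 ? III-2×III-1: X^EY|X^eY
⇒ E over [I-1,I-2,II-1,II-2,III-1,III-2,IV-1]: 32 consistent

II-1 ∈ {X^EX^e, X^eX^e}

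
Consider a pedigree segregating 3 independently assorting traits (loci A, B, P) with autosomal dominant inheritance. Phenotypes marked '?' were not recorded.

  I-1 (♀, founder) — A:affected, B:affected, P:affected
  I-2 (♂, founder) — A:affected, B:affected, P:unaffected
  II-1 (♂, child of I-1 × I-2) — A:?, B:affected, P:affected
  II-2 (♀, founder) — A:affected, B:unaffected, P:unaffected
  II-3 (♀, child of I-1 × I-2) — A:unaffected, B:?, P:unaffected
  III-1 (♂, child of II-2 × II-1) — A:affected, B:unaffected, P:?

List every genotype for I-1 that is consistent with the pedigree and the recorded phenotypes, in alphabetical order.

I-1 ∈ {Aa BB Pp, Aa Bb Pp}

A/I-1 aff ·: Aa
A/I-2 aff ·: Aa
A/II-1 ? I-1×I-2: aa|Aa|AA
A/II-2 aff ·: Aa|AA
A/II-3 un I-1×I-2: aa
A/III-1 aff II-2×II-1: Aa|AA
⇒ A over [I-1,I-2,II-1,II-2,II-3,III-1]: 9 consistent
B/I-1 aff ·: Bb|BB
B/I-2 aff ·: Bb|BB
B/II-1 aff I-1×I-2: Bb
B/II-2 un ·: bb
B/II-3 ? I-1×I-2: bb|Bb|BB
B/III-1 un II-2×II-1: bb
⇒ B over [I-1,I-2,II-1,II-2,II-3,III-1]: 7 consistent
P/I-1 aff ·: Pp
P/I-2 un ·: pp
P/II-1 aff I-1×I-2: Pp
P/II-2 un ·: pp
P/II-3 un I-1×I-2: pp
P/III-1 ? II-2×II-1: pp|Pp
⇒ P over [I-1,I-2,II-1,II-2,II-3,III-1]: 2 consistent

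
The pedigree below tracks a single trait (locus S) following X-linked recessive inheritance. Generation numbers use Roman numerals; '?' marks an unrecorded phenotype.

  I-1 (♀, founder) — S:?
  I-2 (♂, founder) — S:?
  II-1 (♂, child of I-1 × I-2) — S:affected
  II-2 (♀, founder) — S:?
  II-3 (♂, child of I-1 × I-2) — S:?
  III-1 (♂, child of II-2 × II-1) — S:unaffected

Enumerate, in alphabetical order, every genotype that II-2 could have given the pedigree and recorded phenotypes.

II-2 ∈ {X^SX^S, X^SX^s}

S/I-1 ? ·: X^SX^s|X^sX^s
S/I-2 ? ·: X^SY|X^sY
S/II-1 aff I-1×I-2: X^sY
S/II-2 ? ·: X^SX^S|X^SX^s
S/II-3 ? I-1×I-2: X^SY|X^sY
S/III-1 un II-2×II-1: X^SY
⇒ S over [I-1,I-2,II-1,II-2,II-3,III-1]: 12 consistent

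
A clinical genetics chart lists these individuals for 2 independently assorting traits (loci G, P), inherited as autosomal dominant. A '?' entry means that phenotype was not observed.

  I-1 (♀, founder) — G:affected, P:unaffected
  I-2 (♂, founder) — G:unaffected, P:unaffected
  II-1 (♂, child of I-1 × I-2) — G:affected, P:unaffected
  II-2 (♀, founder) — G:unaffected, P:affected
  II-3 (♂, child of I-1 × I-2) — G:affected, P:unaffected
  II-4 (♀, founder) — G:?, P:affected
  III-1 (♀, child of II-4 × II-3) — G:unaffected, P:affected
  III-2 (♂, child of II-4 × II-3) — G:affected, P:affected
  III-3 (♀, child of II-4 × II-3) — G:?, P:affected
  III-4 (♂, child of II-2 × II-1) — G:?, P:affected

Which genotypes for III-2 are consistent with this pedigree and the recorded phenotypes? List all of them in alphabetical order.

III-2 ∈ {GG Pp, Gg Pp}

G/I-1 aff ·: Gg|GG
G/I-2 un ·: gg
G/II-1 aff I-1×I-2: Gg
G/II-2 un ·: gg
G/II-3 aff I-1×I-2: Gg
G/II-4 ? ·: gg|Gg
G/III-1 un II-4×II-3: gg
G/III-2 aff II-4×II-3: Gg|GG
G/III-3 ? II-4×II-3: gg|Gg|GG
G/III-4 ? II-2×II-1: gg|Gg
⇒ G over [I-1,I-2,II-1,II-2,II-3,II-4,III-1,III-2,III-3,III-4]: 32 consistent
P/I-1 un ·: pp
P/I-2 un ·: pp
P/II-1 un I-1×I-2: pp
P/II-2 aff ·: Pp|PP
P/II-3 un I-1×I-2: pp
P/II-4 aff ·: Pp|PP
P/III-1 aff II-4×II-3: Pp
P/III-2 aff II-4×II-3: Pp
P/III-3 aff II-4×II-3: Pp
P/III-4 aff II-2×II-1: Pp
⇒ P over [I-1,I-2,II-1,II-2,II-3,II-4,III-1,III-2,III-3,III-4]: 4 consistent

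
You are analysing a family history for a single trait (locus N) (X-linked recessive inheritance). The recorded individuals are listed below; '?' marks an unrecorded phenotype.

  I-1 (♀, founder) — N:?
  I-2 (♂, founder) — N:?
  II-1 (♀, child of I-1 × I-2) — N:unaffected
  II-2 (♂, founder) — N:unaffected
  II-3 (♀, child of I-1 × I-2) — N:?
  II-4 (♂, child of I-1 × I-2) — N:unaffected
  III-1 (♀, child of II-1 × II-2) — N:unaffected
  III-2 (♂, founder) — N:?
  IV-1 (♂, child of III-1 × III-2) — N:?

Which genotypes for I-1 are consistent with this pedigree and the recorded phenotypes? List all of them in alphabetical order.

I-1 ∈ {X^NX^N, X^NX^n}

N/I-1 ? ·: X^NX^N|X^NX^n
N/I-2 ? ·: X^NY|X^nY
N/II-1 un I-1×I-2: X^NX^N|X^NX^n
N/II-2 un ·: X^NY
N/II-3 ? I-1×I-2: X^NX^N|X^NX^n|X^nX^n
N/II-4 un I-1×I-2: X^NY
N/III-1 un II-1×II-2: X^NX^N|X^NX^n
N/III-2 ? ·: X^NY|X^nY
N/IV-1 ? III-1×III-2: X^NY|X^nY
⇒ N over [I-1,I-2,II-1,II-2,II-3,II-4,III-1,III-2,IV-1]: 36 consistent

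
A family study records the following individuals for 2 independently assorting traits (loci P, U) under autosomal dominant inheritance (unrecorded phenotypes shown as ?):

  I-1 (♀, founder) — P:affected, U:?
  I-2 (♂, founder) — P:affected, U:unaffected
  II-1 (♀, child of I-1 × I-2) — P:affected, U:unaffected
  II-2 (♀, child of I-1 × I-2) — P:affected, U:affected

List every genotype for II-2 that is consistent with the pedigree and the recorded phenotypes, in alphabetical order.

P/I-1 aff ·: Pp|PP
P/I-2 aff ·: Pp|PP
P/II-1 aff I-1×I-2: Pp|PP
P/II-2 aff I-1×I-2: Pp|PP
⇒ P over [I-1,I-2,II-1,II-2]: 13 consistent
U/I-1 ? ·: Uu
U/I-2 un ·: uu
U/II-1 un I-1×I-2: uu
U/II-2 aff I-1×I-2: Uu
⇒ U over [I-1,I-2,II-1,II-2]: 1 consistent

II-2 ∈ {PP Uu, Pp Uu}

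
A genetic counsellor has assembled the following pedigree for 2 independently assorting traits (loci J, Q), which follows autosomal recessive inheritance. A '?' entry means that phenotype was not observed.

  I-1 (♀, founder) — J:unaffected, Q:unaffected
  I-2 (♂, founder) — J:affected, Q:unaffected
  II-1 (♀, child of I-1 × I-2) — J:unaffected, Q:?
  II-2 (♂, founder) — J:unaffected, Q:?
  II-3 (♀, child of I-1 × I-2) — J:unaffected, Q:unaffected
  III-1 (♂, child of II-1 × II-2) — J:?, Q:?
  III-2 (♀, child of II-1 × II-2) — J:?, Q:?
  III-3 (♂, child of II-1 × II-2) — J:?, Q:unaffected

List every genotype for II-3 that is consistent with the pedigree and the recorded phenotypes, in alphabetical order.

II-3 ∈ {Jj QQ, Jj Qq}

J/I-1 un ·: JJ|Jj
J/I-2 aff ·: jj
J/II-1 un I-1×I-2: Jj
J/II-2 un ·: JJ|Jj
J/II-3 un I-1×I-2: Jj
J/III-1 ? II-1×II-2: JJ|Jj|jj
J/III-2 ? II-1×II-2: JJ|Jj|jj
J/III-3 ? II-1×II-2: JJ|Jj|jj
⇒ J over [I-1,I-2,II-1,II-2,II-3,III-1,III-2,III-3]: 70 consistent
Q/I-1 un ·: QQ|Qq
Q/I-2 un ·: QQ|Qq
Q/II-1 ? I-1×I-2: QQ|Qq|qq
Q/II-2 ? ·: QQ|Qq|qq
Q/II-3 un I-1×I-2: QQ|Qq
Q/III-1 ? II-1×II-2: QQ|Qq|qq
Q/III-2 ? II-1×II-2: QQ|Qq|qq
Q/III-3 un II-1×II-2: QQ|Qq
⇒ Q over [I-1,I-2,II-1,II-2,II-3,III-1,III-2,III-3]: 260 consistent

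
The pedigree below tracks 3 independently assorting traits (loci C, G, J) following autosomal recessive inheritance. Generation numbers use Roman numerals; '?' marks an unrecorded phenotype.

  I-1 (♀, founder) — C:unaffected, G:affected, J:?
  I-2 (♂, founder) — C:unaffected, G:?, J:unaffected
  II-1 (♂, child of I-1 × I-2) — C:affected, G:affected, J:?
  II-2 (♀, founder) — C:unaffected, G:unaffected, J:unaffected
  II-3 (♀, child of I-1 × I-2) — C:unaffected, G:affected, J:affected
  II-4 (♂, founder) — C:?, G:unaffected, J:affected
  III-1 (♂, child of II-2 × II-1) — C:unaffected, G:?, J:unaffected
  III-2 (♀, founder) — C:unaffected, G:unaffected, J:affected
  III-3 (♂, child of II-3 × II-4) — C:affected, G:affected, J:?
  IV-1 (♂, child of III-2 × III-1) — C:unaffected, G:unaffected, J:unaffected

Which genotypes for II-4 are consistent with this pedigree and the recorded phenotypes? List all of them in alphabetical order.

C/I-1 un ·: Cc
C/I-2 un ·: Cc
C/II-1 aff I-1×I-2: cc
C/II-2 un ·: CC|Cc
C/II-3 un I-1×I-2: Cc
C/II-4 ? ·: Cc|cc
C/III-1 un II-2×II-1: Cc
C/III-2 un ·: CC|Cc
C/III-3 aff II-3×II-4: cc
C/IV-1 un III-2×III-1: CC|Cc
⇒ C over [I-1,I-2,II-1,II-2,II-3,II-4,III-1,III-2,III-3,IV-1]: 16 consistent
G/I-1 aff ·: gg
G/I-2 ? ·: Gg|gg
G/II-1 aff I-1×I-2: gg
G/II-2 un ·: GG|Gg
G/II-3 aff I-1×I-2: gg
G/II-4 un ·: Gg
G/III-1 ? II-2×II-1: Gg|gg
G/III-2 un ·: GG|Gg
G/III-3 aff II-3×II-4: gg
G/IV-1 un III-2×III-1: GG|Gg
⇒ G over [I-1,I-2,II-1,II-2,II-3,II-4,III-1,III-2,III-3,IV-1]: 20 consistent
J/I-1 ? ·: Jj|jj
J/I-2 un ·: Jj
J/II-1 ? I-1×I-2: JJ|Jj|jj
J/II-2 un ·: JJ|Jj
J/II-3 aff I-1×I-2: jj
J/II-4 aff ·: jj
J/III-1 un II-2×II-1: JJ|Jj
J/III-2 aff ·: jj
J/III-3 ? II-3×II-4: jj
J/IV-1 un III-2×III-1: Jj
⇒ J over [I-1,I-2,II-1,II-2,II-3,II-4,III-1,III-2,III-3,IV-1]: 15 consistent

II-4 ∈ {Cc Gg jj, cc Gg jj}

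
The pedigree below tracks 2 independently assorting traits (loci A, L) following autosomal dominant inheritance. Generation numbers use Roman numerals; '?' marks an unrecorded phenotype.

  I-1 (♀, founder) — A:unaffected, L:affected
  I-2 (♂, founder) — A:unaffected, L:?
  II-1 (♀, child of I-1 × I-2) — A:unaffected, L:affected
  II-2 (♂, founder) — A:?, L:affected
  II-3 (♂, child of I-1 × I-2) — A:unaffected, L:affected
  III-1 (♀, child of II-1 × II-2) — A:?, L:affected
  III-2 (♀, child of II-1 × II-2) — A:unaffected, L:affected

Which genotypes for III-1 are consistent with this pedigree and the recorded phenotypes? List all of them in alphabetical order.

III-1 ∈ {Aa LL, Aa Ll, aa LL, aa Ll}

A/I-1 un ·: aa
A/I-2 un ·: aa
A/II-1 un I-1×I-2: aa
A/II-2 ? ·: aa|Aa
A/II-3 un I-1×I-2: aa
A/III-1 ? II-1×II-2: aa|Aa
A/III-2 un II-1×II-2: aa
⇒ A over [I-1,I-2,II-1,II-2,II-3,III-1,III-2]: 3 consistent
L/I-1 aff ·: Ll|LL
L/I-2 ? ·: ll|Ll|LL
L/II-1 aff I-1×I-2: Ll|LL
L/II-2 aff ·: Ll|LL
L/II-3 aff I-1×I-2: Ll|LL
L/III-1 aff II-1×II-2: Ll|LL
L/III-2 aff II-1×II-2: Ll|LL
⇒ L over [I-1,I-2,II-1,II-2,II-3,III-1,III-2]: 99 consistent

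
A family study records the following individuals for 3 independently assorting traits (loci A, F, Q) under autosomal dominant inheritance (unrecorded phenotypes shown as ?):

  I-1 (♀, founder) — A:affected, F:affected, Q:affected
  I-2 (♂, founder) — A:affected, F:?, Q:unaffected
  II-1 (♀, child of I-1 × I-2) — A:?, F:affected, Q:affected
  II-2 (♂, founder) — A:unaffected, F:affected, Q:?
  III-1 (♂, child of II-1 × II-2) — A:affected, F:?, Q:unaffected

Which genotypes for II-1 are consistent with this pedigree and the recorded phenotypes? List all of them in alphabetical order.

II-1 ∈ {AA FF Qq, AA Ff Qq, Aa FF Qq, Aa Ff Qq}

A/I-1 aff ·: Aa|AA
A/I-2 aff ·: Aa|AA
A/II-1 ? I-1×I-2: Aa|AA
A/II-2 un ·: aa
A/III-1 aff II-1×II-2: Aa
⇒ A over [I-1,I-2,II-1,II-2,III-1]: 7 consistent
F/I-1 aff ·: Ff|FF
F/I-2 ? ·: ff|Ff|FF
F/II-1 aff I-1×I-2: Ff|FF
F/II-2 aff ·: Ff|FF
F/III-1 ? II-1×II-2: ff|Ff|FF
⇒ F over [I-1,I-2,II-1,II-2,III-1]: 37 consistent
Q/I-1 aff ·: Qq|QQ
Q/I-2 un ·: qq
Q/II-1 aff I-1×I-2: Qq
Q/II-2 ? ·: qq|Qq
Q/III-1 un II-1×II-2: qq
⇒ Q over [I-1,I-2,II-1,II-2,III-1]: 4 consistent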